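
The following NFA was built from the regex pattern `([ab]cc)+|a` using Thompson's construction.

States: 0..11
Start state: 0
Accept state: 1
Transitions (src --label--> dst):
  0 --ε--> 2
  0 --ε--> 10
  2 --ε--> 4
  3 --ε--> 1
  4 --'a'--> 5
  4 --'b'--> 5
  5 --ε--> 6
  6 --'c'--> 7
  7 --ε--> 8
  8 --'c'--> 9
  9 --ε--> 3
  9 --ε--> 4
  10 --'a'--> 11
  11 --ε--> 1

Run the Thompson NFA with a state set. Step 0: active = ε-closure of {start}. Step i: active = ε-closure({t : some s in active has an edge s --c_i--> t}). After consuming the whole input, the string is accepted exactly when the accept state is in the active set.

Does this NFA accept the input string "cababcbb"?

start: ε-closure({0}) = {0,2,4,10}
'c' @ 1: {}  — no active states
rest 'ababcbb' ignored (set empty)
final: {}; accept 1 not in set

Answer: REJECT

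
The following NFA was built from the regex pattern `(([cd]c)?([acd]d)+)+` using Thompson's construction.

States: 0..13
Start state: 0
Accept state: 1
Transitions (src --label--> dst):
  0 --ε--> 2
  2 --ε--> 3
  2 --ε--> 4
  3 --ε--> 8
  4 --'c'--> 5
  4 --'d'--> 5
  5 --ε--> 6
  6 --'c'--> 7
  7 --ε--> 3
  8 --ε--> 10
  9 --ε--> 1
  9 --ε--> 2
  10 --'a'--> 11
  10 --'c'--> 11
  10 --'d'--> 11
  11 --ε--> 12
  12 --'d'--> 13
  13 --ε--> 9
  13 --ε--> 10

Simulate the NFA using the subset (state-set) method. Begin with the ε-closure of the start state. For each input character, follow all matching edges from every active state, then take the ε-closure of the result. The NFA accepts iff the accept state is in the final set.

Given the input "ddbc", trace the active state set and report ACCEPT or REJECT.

Answer: REJECT

Steps:
S₀ = ε-closure({0}) = {0,2,3,4,8,10}
'd' @ 1: {5,6,11,12}
'd' @ 2: {1,2,3,4,8,9,10,13}  [accepting]
'b' @ 3: {}  — state set empty
rest 'c' ignored (set empty)
final: {}; accept 1 not in set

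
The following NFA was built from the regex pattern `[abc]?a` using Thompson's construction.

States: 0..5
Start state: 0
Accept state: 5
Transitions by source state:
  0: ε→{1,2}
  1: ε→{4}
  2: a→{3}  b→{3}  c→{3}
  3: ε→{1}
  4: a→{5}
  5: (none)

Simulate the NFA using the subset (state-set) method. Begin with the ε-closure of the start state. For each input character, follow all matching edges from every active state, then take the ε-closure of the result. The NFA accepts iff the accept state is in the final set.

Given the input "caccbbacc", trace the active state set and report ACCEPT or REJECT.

S₀ = ε-closure({0}) = {0,1,2,4}
'c' @ 1: {1,3,4}
'a' @ 2: {5}  (accept∈set)
'c' @ 3: {}  — no active states
rest 'cbbacc' ignored (set empty)
end set {} — state 5 not in

Answer: REJECT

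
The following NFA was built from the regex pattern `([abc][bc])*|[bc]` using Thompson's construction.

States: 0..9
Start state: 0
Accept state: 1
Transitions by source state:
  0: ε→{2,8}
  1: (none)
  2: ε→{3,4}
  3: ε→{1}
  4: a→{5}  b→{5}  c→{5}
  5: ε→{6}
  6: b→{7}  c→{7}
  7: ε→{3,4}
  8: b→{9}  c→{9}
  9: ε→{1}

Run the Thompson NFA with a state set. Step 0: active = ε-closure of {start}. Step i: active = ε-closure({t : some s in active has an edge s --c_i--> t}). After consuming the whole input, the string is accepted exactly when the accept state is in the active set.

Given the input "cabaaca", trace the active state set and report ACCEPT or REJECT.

S₀ = ε-closure({0}) = {0,1,2,3,4,8}
'c' @ 1: {1,5,6,9}  ✓accept
'a' @ 2: {}  — dead — no transitions
rest 'baaca' ignored (set empty)
final: {}; accept 1 not in set

Answer: REJECT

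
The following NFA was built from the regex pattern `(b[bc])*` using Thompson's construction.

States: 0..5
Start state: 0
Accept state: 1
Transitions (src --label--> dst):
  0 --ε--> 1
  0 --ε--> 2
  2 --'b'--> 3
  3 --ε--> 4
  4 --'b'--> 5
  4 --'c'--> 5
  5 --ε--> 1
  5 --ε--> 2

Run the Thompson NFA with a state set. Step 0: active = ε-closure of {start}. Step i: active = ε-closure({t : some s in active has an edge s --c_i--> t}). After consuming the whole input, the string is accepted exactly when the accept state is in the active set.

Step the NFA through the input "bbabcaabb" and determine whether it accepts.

start: ε-closure({0}) = {0,1,2}
'b' @ 1: {3,4}
'b' @ 2: {1,2,5}  (accept∈set)
'a' @ 3: {}  — dead — no transitions
rest 'bcaabb' ignored (set empty)
after full input: {}  (accept=1 not in)

Answer: REJECT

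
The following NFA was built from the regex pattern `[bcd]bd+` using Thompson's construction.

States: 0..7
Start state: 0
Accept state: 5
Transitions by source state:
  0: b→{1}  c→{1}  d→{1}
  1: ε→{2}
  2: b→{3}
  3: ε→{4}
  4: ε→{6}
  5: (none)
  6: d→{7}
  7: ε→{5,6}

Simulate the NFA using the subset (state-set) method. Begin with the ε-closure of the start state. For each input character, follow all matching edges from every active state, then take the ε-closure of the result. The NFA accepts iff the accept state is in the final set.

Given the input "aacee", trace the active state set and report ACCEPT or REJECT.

Answer: REJECT

Trace:
start: ε-closure({0}) = {0}
'a' @ 1: {}  — no active states
rest 'acee' ignored (set empty)
end set {} — state 5 not in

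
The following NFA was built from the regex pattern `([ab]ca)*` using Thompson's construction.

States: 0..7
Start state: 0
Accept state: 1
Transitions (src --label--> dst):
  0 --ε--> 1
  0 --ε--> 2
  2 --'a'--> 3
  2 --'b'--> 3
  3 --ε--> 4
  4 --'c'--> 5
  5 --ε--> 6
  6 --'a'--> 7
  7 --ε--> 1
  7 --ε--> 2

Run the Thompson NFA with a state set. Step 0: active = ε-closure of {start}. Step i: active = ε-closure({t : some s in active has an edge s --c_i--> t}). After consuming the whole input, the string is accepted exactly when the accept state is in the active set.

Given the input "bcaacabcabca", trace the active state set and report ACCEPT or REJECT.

initial (ε-close {0}): {0,1,2}
'b' @ 1: {3,4}
'c' @ 2: {5,6}
'a' @ 3: {1,2,7}  (accept∈set)
'a' @ 4: {3,4}
'c' @ 5: {5,6}
'a' @ 6: {1,2,7}  (accept∈set)
'b' @ 7: {3,4}
'c' @ 8: {5,6}
'a' @ 9: {1,2,7}  (accept∈set)
'b' @ 10: {3,4}
'c' @ 11: {5,6}
'a' @ 12: {1,2,7}  (accept∈set)
after full input: {1,2,7}  (accept=1 in)

Answer: ACCEPT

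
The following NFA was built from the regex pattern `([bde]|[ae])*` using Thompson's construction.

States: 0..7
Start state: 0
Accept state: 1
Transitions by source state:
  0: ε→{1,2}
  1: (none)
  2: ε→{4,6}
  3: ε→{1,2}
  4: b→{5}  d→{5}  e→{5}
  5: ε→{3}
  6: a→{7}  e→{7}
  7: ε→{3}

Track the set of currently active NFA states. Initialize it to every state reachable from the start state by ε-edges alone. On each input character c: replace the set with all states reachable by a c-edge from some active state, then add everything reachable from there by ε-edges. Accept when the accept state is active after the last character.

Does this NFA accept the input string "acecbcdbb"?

start: ε-closure({0}) = {0,1,2,4,6}
'a' @ 1: {1,2,3,4,6,7}  ✓accept
'c' @ 2: {}  — dead — no transitions
rest 'ecbcdbb' ignored (set empty)
end set {} — state 1 not in

Answer: REJECT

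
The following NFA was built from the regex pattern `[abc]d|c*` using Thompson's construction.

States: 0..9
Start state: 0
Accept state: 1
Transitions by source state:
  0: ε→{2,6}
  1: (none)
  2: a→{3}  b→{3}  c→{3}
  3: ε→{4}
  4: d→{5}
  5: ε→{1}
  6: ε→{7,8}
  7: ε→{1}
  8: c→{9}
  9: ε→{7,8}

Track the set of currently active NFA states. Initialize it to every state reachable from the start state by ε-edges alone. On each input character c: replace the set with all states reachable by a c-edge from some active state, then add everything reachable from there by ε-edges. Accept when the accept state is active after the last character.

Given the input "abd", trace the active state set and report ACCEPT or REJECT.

start: ε-closure({0}) = {0,1,2,6,7,8}
'a' @ 1: {3,4}
'b' @ 2: {}  — dead — no transitions
rest 'd' ignored (set empty)
after full input: {}  (accept=1 not in)

Answer: REJECT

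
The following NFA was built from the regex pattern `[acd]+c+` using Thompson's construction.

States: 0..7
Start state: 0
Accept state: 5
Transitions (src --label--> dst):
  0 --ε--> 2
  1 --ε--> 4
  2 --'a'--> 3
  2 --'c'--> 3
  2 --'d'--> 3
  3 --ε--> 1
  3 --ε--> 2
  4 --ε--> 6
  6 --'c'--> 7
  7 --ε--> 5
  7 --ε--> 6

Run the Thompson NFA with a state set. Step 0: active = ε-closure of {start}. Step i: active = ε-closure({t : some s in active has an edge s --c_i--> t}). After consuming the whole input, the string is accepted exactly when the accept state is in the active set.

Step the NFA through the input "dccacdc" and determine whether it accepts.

initial (ε-close {0}): {0,2}
'd' @ 1: {1,2,3,4,6}
'c' @ 2: {1,2,3,4,5,6,7}  [accepting]
'c' @ 3: {1,2,3,4,5,6,7}  [accepting]
'a' @ 4: {1,2,3,4,6}
'c' @ 5: {1,2,3,4,5,6,7}  [accepting]
'd' @ 6: {1,2,3,4,6}
'c' @ 7: {1,2,3,4,5,6,7}  [accepting]
after full input: {1,2,3,4,5,6,7}  (accept=5 in)

Answer: ACCEPT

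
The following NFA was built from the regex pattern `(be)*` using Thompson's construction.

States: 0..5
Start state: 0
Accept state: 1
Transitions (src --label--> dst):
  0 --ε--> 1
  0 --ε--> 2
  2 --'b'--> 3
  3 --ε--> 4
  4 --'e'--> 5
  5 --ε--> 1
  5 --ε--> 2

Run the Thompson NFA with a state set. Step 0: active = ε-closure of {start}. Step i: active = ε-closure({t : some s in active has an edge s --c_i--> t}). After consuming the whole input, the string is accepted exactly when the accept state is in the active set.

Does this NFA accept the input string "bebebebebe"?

initial (ε-close {0}): {0,1,2}
'b' @ 1: {3,4}
'e' @ 2: {1,2,5}  (accept∈set)
'b' @ 3: {3,4}
'e' @ 4: {1,2,5}  (accept∈set)
'b' @ 5: {3,4}
'e' @ 6: {1,2,5}  (accept∈set)
'b' @ 7: {3,4}
'e' @ 8: {1,2,5}  (accept∈set)
'b' @ 9: {3,4}
'e' @ 10: {1,2,5}  (accept∈set)
end set {1,2,5} — state 1 in

Answer: ACCEPT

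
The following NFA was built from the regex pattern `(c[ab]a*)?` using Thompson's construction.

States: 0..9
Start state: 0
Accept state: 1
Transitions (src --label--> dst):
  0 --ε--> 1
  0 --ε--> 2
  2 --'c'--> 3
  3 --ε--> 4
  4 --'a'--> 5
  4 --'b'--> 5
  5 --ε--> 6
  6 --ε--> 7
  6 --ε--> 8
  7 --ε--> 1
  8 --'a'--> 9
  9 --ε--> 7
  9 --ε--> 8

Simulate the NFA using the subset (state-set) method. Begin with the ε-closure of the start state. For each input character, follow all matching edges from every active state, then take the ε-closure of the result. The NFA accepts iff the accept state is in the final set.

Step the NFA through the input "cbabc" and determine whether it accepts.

Answer: REJECT

Steps:
S₀ = ε-closure({0}) = {0,1,2}
'c' @ 1: {3,4}
'b' @ 2: {1,5,6,7,8}  ✓accept
'a' @ 3: {1,7,8,9}  ✓accept
'b' @ 4: {}  — no active states
rest 'c' ignored (set empty)
final: {}; accept 1 not in set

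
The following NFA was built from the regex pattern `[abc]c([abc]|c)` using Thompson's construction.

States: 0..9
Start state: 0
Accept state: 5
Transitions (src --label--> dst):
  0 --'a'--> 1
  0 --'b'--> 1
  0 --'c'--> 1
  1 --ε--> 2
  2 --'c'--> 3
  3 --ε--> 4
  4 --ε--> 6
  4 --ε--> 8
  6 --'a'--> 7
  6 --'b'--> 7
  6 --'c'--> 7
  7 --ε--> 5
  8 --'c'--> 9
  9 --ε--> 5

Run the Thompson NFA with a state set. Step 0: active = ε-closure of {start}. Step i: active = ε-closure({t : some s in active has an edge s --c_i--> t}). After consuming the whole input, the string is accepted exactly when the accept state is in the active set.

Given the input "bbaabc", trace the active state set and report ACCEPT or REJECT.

Answer: REJECT

Derivation:
S₀ = ε-closure({0}) = {0}
'b' @ 1: {1,2}
'b' @ 2: {}  — no active states
rest 'aabc' ignored (set empty)
after full input: {}  (accept=5 not in)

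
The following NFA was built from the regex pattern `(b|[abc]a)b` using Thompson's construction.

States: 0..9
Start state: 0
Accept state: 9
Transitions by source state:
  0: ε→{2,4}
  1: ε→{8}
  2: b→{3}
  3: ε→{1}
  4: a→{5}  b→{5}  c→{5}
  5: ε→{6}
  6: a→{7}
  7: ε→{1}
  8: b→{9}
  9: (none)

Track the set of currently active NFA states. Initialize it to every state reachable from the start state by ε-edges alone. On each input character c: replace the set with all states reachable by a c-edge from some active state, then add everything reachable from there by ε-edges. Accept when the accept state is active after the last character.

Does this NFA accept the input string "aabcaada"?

Answer: REJECT

Derivation:
S₀ = ε-closure({0}) = {0,2,4}
'a' @ 1: {5,6}
'a' @ 2: {1,7,8}
'b' @ 3: {9}  ✓accept
'c' @ 4: {}  — dead — no transitions
rest 'aada' ignored (set empty)
final: {}; accept 9 not in set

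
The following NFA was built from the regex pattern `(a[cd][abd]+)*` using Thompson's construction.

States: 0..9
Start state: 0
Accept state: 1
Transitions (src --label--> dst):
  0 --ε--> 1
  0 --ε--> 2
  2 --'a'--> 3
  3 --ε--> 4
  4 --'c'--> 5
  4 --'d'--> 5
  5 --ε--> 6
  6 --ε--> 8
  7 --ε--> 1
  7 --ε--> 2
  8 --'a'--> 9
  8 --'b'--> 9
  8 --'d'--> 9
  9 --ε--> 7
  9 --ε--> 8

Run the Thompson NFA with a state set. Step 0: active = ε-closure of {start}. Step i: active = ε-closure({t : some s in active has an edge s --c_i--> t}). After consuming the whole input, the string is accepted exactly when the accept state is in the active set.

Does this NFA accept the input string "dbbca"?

Answer: REJECT

Trace:
S₀ = ε-closure({0}) = {0,1,2}
'd' @ 1: {}  — state set empty
rest 'bbca' ignored (set empty)
after full input: {}  (accept=1 not in)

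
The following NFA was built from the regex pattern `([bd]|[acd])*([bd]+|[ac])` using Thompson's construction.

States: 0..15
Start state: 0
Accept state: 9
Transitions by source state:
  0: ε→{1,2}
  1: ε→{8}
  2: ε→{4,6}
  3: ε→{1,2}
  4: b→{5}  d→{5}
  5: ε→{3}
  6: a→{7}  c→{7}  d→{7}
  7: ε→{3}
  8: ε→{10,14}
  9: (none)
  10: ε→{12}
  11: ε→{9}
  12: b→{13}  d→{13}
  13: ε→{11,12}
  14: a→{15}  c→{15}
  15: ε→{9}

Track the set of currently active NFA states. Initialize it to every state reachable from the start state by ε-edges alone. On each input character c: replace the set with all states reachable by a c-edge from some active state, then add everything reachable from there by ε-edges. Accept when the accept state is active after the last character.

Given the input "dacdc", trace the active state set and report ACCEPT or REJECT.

initial (ε-close {0}): {0,1,2,4,6,8,10,12,14}
'd' @ 1: {1,2,3,4,5,6,7,8,9,10,11,12,13,14}  [accepting]
'a' @ 2: {1,2,3,4,6,7,8,9,10,12,14,15}  [accepting]
'c' @ 3: {1,2,3,4,6,7,8,9,10,12,14,15}  [accepting]
'd' @ 4: {1,2,3,4,5,6,7,8,9,10,11,12,13,14}  [accepting]
'c' @ 5: {1,2,3,4,6,7,8,9,10,12,14,15}  [accepting]
end set {1,2,3,4,6,7,8,9,10,12,14,15} — state 9 in

Answer: ACCEPT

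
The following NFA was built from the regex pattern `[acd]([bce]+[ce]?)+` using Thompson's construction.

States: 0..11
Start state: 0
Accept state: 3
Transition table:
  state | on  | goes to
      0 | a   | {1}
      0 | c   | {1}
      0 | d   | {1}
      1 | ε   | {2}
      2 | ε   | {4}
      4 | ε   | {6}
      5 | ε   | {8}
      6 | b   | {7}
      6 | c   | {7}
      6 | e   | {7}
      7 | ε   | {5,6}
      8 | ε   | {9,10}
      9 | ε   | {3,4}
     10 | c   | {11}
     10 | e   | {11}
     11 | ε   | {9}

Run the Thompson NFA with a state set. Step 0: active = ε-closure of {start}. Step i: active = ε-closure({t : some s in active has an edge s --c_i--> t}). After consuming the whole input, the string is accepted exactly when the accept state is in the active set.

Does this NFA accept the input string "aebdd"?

Answer: REJECT

Steps:
initial (ε-close {0}): {0}
'a' @ 1: {1,2,4,6}
'e' @ 2: {3,4,5,6,7,8,9,10}  [accepting]
'b' @ 3: {3,4,5,6,7,8,9,10}  [accepting]
'd' @ 4: {}  — no active states
rest 'd' ignored (set empty)
after full input: {}  (accept=3 not in)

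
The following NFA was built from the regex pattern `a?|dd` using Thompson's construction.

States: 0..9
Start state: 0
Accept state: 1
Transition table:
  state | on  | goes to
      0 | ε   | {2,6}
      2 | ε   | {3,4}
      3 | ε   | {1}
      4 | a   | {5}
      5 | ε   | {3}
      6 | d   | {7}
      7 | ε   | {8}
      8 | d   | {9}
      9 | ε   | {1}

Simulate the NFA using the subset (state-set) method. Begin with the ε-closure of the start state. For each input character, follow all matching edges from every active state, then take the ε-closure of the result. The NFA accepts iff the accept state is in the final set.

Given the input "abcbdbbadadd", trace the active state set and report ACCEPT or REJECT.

Answer: REJECT

Trace:
S₀ = ε-closure({0}) = {0,1,2,3,4,6}
'a' @ 1: {1,3,5}  (accept∈set)
'b' @ 2: {}  — no active states
rest 'cbdbbadadd' ignored (set empty)
after full input: {}  (accept=1 not in)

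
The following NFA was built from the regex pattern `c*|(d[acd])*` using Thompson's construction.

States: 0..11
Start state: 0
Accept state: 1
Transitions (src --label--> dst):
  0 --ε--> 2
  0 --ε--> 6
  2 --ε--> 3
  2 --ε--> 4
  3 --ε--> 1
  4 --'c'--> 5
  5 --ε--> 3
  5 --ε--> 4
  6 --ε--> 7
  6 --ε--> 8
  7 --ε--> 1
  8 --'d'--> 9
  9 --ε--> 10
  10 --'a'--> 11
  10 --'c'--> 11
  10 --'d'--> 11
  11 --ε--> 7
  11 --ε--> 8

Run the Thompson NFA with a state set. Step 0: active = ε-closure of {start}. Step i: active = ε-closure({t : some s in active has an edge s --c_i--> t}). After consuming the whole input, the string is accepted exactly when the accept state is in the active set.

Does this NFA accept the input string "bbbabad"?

initial (ε-close {0}): {0,1,2,3,4,6,7,8}
'b' @ 1: {}  — state set empty
rest 'bbabad' ignored (set empty)
after full input: {}  (accept=1 not in)

Answer: REJECT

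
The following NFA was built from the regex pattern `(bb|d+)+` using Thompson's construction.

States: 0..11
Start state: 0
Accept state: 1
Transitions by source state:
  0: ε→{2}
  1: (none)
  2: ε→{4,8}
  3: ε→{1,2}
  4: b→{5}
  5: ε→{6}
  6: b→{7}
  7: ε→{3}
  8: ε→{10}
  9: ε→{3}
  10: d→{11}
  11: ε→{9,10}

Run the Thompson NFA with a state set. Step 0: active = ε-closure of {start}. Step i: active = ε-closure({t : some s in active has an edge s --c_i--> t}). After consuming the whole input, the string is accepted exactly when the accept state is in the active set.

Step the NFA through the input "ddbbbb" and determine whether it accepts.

start: ε-closure({0}) = {0,2,4,8,10}
'd' @ 1: {1,2,3,4,8,9,10,11}  (accept∈set)
'd' @ 2: {1,2,3,4,8,9,10,11}  (accept∈set)
'b' @ 3: {5,6}
'b' @ 4: {1,2,3,4,7,8,10}  (accept∈set)
'b' @ 5: {5,6}
'b' @ 6: {1,2,3,4,7,8,10}  (accept∈set)
final: {1,2,3,4,7,8,10}; accept 1 in set

Answer: ACCEPT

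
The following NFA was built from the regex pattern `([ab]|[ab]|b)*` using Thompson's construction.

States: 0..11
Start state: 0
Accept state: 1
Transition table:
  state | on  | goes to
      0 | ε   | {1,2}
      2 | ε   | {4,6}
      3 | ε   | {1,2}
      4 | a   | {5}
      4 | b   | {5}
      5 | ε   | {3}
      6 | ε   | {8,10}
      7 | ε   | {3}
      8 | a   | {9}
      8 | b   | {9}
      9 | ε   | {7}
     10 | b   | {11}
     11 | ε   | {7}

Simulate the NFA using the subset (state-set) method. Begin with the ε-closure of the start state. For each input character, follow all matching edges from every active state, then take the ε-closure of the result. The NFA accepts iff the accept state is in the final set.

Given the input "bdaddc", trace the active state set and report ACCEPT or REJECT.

Answer: REJECT

Derivation:
S₀ = ε-closure({0}) = {0,1,2,4,6,8,10}
'b' @ 1: {1,2,3,4,5,6,7,8,9,10,11}  ✓accept
'd' @ 2: {}  — state set empty
rest 'addc' ignored (set empty)
end set {} — state 1 not in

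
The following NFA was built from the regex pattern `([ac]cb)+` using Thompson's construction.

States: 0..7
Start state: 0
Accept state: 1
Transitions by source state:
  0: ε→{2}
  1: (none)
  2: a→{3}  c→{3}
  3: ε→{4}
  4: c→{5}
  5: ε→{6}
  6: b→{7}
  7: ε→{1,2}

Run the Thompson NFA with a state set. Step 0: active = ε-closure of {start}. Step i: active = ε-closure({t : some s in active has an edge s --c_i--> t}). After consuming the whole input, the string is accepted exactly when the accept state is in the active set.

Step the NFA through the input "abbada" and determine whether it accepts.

Answer: REJECT

Trace:
S₀ = ε-closure({0}) = {0,2}
'a' @ 1: {3,4}
'b' @ 2: {}  — no active states
rest 'bada' ignored (set empty)
final: {}; accept 1 not in set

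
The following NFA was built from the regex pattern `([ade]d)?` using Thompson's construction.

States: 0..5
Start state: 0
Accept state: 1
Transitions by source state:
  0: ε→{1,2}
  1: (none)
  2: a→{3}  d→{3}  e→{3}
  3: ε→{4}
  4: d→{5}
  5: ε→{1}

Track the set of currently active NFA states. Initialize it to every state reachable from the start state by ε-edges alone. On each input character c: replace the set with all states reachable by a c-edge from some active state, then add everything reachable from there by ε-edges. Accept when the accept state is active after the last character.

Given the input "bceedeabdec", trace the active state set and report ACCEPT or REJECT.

start: ε-closure({0}) = {0,1,2}
'b' @ 1: {}  — dead — no transitions
rest 'ceedeabdec' ignored (set empty)
end set {} — state 1 not in

Answer: REJECT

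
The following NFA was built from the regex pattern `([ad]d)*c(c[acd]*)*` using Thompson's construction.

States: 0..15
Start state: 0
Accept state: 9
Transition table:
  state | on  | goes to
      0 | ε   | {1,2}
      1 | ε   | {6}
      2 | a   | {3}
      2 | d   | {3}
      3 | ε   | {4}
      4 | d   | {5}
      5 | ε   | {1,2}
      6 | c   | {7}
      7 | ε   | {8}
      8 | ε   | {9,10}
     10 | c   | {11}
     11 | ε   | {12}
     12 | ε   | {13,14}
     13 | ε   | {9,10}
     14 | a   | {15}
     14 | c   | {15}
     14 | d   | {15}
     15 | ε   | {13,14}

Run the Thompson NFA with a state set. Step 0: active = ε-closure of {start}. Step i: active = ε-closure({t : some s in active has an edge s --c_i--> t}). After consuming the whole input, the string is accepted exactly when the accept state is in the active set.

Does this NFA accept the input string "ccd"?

Answer: ACCEPT

Trace:
start: ε-closure({0}) = {0,1,2,6}
'c' @ 1: {7,8,9,10}  (accept∈set)
'c' @ 2: {9,10,11,12,13,14}  (accept∈set)
'd' @ 3: {9,10,13,14,15}  (accept∈set)
after full input: {9,10,13,14,15}  (accept=9 in)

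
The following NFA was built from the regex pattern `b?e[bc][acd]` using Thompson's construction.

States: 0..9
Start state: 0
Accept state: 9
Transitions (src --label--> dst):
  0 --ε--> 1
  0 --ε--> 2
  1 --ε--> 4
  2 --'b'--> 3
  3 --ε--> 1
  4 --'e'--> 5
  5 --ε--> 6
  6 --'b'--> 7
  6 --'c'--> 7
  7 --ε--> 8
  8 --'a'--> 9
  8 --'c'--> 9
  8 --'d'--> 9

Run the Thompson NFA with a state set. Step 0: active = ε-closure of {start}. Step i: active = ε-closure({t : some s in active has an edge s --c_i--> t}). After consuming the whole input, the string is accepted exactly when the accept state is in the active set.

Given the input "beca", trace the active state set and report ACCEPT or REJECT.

Answer: ACCEPT

Steps:
start: ε-closure({0}) = {0,1,2,4}
'b' @ 1: {1,3,4}
'e' @ 2: {5,6}
'c' @ 3: {7,8}
'a' @ 4: {9}  (accept∈set)
end set {9} — state 9 in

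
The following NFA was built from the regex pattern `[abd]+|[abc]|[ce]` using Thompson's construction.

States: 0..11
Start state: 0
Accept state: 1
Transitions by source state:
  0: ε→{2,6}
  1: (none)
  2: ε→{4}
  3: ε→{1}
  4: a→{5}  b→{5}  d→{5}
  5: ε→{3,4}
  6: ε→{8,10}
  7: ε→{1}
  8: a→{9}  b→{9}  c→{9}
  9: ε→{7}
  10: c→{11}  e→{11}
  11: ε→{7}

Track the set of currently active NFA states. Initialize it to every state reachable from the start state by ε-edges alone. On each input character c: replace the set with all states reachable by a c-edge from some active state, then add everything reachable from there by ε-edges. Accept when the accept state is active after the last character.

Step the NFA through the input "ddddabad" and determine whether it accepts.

S₀ = ε-closure({0}) = {0,2,4,6,8,10}
'd' @ 1: {1,3,4,5}  [accepting]
'd' @ 2: {1,3,4,5}  [accepting]
'd' @ 3: {1,3,4,5}  [accepting]
'd' @ 4: {1,3,4,5}  [accepting]
'a' @ 5: {1,3,4,5}  [accepting]
'b' @ 6: {1,3,4,5}  [accepting]
'a' @ 7: {1,3,4,5}  [accepting]
'd' @ 8: {1,3,4,5}  [accepting]
after full input: {1,3,4,5}  (accept=1 in)

Answer: ACCEPT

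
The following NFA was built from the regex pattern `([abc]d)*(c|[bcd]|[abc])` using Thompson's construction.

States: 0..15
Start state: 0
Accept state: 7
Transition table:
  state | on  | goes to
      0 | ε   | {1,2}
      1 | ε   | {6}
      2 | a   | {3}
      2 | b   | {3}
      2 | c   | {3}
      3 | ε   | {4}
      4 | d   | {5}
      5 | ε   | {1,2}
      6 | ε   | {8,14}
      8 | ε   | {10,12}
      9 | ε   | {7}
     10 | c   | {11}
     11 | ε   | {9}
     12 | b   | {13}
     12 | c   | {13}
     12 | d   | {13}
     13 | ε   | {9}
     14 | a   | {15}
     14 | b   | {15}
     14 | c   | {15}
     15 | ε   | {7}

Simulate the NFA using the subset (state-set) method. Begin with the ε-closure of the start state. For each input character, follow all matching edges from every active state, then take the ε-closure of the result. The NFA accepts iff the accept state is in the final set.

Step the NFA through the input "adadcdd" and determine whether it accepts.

initial (ε-close {0}): {0,1,2,6,8,10,12,14}
'a' @ 1: {3,4,7,15}  ✓accept
'd' @ 2: {1,2,5,6,8,10,12,14}
'a' @ 3: {3,4,7,15}  ✓accept
'd' @ 4: {1,2,5,6,8,10,12,14}
'c' @ 5: {3,4,7,9,11,13,15}  ✓accept
'd' @ 6: {1,2,5,6,8,10,12,14}
'd' @ 7: {7,9,13}  ✓accept
end set {7,9,13} — state 7 in

Answer: ACCEPT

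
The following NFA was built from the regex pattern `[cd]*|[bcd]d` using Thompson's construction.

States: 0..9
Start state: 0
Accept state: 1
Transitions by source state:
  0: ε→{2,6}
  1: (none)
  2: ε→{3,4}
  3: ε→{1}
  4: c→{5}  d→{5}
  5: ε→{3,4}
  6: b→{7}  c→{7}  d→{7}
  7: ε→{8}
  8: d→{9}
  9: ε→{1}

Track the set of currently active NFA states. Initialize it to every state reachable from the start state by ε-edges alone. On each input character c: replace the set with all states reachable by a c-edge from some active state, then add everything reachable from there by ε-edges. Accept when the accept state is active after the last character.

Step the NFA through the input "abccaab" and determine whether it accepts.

initial (ε-close {0}): {0,1,2,3,4,6}
'a' @ 1: {}  — dead — no transitions
rest 'bccaab' ignored (set empty)
after full input: {}  (accept=1 not in)

Answer: REJECT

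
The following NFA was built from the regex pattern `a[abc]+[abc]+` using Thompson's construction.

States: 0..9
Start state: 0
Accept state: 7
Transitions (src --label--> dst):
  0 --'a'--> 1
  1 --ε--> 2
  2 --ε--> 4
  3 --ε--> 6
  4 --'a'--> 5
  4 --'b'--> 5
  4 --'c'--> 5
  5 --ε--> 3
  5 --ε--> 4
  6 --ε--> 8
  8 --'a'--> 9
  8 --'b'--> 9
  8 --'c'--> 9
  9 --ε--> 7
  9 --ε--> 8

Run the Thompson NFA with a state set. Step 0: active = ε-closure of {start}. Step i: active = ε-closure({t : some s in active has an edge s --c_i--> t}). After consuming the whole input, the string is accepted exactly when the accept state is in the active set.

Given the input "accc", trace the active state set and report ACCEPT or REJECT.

Answer: ACCEPT

Steps:
initial (ε-close {0}): {0}
'a' @ 1: {1,2,4}
'c' @ 2: {3,4,5,6,8}
'c' @ 3: {3,4,5,6,7,8,9}  (accept∈set)
'c' @ 4: {3,4,5,6,7,8,9}  (accept∈set)
final: {3,4,5,6,7,8,9}; accept 7 in set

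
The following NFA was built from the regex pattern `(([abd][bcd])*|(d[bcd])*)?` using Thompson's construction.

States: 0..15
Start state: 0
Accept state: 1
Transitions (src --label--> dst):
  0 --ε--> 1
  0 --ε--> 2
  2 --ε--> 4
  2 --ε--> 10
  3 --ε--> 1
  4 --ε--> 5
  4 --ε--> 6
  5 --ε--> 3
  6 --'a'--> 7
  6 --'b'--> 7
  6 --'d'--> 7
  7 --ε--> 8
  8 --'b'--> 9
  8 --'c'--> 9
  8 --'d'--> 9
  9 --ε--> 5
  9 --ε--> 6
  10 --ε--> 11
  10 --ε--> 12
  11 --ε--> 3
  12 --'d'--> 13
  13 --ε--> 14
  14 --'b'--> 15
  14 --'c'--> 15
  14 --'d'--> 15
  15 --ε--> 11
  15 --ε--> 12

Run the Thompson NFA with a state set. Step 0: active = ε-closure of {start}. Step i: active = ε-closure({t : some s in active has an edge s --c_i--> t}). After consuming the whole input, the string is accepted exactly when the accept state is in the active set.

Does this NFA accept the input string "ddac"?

start: ε-closure({0}) = {0,1,2,3,4,5,6,10,11,12}
'd' @ 1: {7,8,13,14}
'd' @ 2: {1,3,5,6,9,11,12,15}  [accepting]
'a' @ 3: {7,8}
'c' @ 4: {1,3,5,6,9}  [accepting]
final: {1,3,5,6,9}; accept 1 in set

Answer: ACCEPT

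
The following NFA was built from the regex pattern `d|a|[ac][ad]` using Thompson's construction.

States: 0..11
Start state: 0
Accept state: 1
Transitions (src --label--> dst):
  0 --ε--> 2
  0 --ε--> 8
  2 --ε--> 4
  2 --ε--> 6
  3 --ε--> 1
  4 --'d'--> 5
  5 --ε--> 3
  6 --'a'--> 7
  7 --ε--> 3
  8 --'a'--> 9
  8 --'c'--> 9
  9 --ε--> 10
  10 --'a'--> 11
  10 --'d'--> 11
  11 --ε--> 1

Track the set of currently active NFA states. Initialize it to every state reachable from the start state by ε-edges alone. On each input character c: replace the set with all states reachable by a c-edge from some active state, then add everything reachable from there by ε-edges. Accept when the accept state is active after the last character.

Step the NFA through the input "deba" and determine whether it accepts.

Answer: REJECT

Trace:
start: ε-closure({0}) = {0,2,4,6,8}
'd' @ 1: {1,3,5}  [accepting]
'e' @ 2: {}  — no active states
rest 'ba' ignored (set empty)
final: {}; accept 1 not in set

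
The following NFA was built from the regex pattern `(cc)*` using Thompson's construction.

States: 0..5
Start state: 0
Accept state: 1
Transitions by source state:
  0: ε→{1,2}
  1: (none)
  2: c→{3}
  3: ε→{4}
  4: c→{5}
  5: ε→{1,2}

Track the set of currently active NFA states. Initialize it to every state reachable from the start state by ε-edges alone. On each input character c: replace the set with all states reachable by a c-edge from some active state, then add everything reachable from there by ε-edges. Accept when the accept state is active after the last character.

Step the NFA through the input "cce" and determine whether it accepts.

Answer: REJECT

Trace:
start: ε-closure({0}) = {0,1,2}
'c' @ 1: {3,4}
'c' @ 2: {1,2,5}  (accept∈set)
'e' @ 3: {}  — no active states
final: {}; accept 1 not in set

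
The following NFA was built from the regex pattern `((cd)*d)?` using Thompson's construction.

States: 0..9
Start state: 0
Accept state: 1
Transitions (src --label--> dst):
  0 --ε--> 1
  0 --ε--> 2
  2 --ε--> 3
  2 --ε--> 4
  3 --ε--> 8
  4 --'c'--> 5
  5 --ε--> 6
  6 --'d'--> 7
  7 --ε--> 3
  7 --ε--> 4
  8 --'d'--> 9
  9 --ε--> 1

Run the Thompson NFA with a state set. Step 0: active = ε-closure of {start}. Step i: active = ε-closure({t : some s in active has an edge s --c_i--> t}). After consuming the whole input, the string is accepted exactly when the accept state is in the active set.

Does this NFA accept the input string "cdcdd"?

S₀ = ε-closure({0}) = {0,1,2,3,4,8}
'c' @ 1: {5,6}
'd' @ 2: {3,4,7,8}
'c' @ 3: {5,6}
'd' @ 4: {3,4,7,8}
'd' @ 5: {1,9}  [accepting]
final: {1,9}; accept 1 in set

Answer: ACCEPT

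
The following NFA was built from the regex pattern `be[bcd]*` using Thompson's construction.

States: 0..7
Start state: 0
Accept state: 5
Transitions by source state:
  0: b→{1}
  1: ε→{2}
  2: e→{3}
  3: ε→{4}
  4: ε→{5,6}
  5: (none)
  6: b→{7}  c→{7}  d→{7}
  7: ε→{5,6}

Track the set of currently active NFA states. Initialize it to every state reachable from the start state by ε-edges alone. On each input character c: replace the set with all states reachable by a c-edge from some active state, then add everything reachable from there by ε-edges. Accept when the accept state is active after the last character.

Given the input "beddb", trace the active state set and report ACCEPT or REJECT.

Answer: ACCEPT

Derivation:
initial (ε-close {0}): {0}
'b' @ 1: {1,2}
'e' @ 2: {3,4,5,6}  [accepting]
'd' @ 3: {5,6,7}  [accepting]
'd' @ 4: {5,6,7}  [accepting]
'b' @ 5: {5,6,7}  [accepting]
final: {5,6,7}; accept 5 in set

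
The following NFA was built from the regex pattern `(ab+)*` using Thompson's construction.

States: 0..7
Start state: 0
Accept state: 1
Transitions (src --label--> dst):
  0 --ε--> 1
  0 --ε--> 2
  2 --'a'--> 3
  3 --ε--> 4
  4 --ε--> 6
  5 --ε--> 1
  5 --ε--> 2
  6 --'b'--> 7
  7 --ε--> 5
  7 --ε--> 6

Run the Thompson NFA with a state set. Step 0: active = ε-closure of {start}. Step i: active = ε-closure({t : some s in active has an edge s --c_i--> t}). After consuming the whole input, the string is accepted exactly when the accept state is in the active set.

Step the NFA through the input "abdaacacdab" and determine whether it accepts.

Answer: REJECT

Trace:
S₀ = ε-closure({0}) = {0,1,2}
'a' @ 1: {3,4,6}
'b' @ 2: {1,2,5,6,7}  ✓accept
'd' @ 3: {}  — dead — no transitions
rest 'aacacdab' ignored (set empty)
final: {}; accept 1 not in set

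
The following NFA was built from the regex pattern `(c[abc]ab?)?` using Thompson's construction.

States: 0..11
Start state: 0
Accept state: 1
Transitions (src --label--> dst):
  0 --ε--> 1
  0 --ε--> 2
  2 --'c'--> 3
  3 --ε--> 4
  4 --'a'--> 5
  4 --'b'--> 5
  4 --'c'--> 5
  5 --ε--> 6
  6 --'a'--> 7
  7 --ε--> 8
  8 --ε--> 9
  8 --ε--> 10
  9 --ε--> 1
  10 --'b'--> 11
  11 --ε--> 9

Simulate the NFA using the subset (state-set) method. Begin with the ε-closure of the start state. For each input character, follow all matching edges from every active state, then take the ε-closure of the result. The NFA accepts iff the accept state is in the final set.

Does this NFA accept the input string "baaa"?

start: ε-closure({0}) = {0,1,2}
'b' @ 1: {}  — no active states
rest 'aaa' ignored (set empty)
end set {} — state 1 not in

Answer: REJECT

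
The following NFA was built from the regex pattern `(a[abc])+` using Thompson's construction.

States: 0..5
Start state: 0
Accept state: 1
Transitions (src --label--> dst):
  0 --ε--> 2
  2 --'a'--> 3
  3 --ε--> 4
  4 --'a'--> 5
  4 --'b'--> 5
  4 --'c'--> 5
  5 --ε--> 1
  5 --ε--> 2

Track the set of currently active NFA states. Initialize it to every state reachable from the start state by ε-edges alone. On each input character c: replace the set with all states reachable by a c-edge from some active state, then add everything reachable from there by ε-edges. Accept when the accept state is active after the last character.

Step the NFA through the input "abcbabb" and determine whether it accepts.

Answer: REJECT

Derivation:
start: ε-closure({0}) = {0,2}
'a' @ 1: {3,4}
'b' @ 2: {1,2,5}  (accept∈set)
'c' @ 3: {}  — no active states
rest 'babb' ignored (set empty)
final: {}; accept 1 not in set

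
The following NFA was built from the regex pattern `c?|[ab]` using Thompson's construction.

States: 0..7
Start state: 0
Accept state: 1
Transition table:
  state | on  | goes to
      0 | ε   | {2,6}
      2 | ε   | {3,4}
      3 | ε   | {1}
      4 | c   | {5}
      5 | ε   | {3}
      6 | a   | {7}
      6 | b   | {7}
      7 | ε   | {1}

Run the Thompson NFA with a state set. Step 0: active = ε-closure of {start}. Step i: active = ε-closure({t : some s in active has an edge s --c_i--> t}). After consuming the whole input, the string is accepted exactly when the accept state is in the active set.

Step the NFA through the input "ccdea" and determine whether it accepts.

Answer: REJECT

Trace:
S₀ = ε-closure({0}) = {0,1,2,3,4,6}
'c' @ 1: {1,3,5}  (accept∈set)
'c' @ 2: {}  — no active states
rest 'dea' ignored (set empty)
end set {} — state 1 not in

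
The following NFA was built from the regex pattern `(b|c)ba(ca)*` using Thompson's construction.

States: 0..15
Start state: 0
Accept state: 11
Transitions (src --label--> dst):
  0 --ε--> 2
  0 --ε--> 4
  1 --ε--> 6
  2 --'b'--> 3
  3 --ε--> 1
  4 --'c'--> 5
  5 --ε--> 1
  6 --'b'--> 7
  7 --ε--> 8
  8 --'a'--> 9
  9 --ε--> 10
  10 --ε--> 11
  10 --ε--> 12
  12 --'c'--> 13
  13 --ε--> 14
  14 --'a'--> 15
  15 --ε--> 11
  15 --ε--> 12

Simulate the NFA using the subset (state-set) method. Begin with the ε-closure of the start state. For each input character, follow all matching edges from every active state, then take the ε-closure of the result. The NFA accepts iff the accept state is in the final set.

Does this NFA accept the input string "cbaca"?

initial (ε-close {0}): {0,2,4}
'c' @ 1: {1,5,6}
'b' @ 2: {7,8}
'a' @ 3: {9,10,11,12}  ✓accept
'c' @ 4: {13,14}
'a' @ 5: {11,12,15}  ✓accept
final: {11,12,15}; accept 11 in set

Answer: ACCEPT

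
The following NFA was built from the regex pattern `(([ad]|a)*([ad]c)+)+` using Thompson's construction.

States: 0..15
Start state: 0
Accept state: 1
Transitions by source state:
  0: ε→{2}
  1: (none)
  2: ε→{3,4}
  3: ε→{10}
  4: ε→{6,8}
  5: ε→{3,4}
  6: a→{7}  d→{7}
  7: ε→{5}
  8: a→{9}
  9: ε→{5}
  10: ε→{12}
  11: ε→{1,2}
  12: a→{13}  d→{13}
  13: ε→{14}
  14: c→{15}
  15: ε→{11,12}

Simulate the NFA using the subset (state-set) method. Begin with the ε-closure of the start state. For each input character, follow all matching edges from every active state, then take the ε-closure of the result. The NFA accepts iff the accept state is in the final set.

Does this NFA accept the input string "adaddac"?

initial (ε-close {0}): {0,2,3,4,6,8,10,12}
'a' @ 1: {3,4,5,6,7,8,9,10,12,13,14}
'd' @ 2: {3,4,5,6,7,8,10,12,13,14}
'a' @ 3: {3,4,5,6,7,8,9,10,12,13,14}
'd' @ 4: {3,4,5,6,7,8,10,12,13,14}
'd' @ 5: {3,4,5,6,7,8,10,12,13,14}
'a' @ 6: {3,4,5,6,7,8,9,10,12,13,14}
'c' @ 7: {1,2,3,4,6,8,10,11,12,15}  (accept∈set)
end set {1,2,3,4,6,8,10,11,12,15} — state 1 in

Answer: ACCEPT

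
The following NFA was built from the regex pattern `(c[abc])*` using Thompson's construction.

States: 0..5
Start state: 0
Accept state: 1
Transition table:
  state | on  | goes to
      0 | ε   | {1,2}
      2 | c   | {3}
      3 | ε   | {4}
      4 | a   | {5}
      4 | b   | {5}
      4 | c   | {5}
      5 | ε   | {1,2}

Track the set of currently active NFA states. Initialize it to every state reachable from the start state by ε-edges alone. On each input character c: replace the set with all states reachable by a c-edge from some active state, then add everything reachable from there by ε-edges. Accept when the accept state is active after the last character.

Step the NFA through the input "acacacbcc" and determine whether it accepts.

S₀ = ε-closure({0}) = {0,1,2}
'a' @ 1: {}  — dead — no transitions
rest 'cacacbcc' ignored (set empty)
end set {} — state 1 not in

Answer: REJECT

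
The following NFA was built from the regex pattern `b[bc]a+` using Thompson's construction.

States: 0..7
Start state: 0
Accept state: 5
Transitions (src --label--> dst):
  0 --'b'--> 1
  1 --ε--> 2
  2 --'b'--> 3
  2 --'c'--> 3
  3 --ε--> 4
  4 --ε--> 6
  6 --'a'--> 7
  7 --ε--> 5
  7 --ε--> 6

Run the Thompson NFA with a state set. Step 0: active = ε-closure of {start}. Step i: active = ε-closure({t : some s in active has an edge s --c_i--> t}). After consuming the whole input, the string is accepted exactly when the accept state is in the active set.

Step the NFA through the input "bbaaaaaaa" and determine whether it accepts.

S₀ = ε-closure({0}) = {0}
'b' @ 1: {1,2}
'b' @ 2: {3,4,6}
'a' @ 3: {5,6,7}  [accepting]
'a' @ 4: {5,6,7}  [accepting]
'a' @ 5: {5,6,7}  [accepting]
'a' @ 6: {5,6,7}  [accepting]
'a' @ 7: {5,6,7}  [accepting]
'a' @ 8: {5,6,7}  [accepting]
'a' @ 9: {5,6,7}  [accepting]
final: {5,6,7}; accept 5 in set

Answer: ACCEPT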